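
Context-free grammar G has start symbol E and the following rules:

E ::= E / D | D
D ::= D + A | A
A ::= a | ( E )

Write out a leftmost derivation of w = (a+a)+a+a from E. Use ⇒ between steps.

E ⇒ D ⇒ D+A ⇒ D+A+A ⇒ A+A+A ⇒ (E)+A+A ⇒ (D)+A+A ⇒ (D+A)+A+A ⇒ (A+A)+A+A ⇒ (a+A)+A+A ⇒ (a+a)+A+A ⇒ (a+a)+a+A ⇒ (a+a)+a+a

E ⇒ D   [E ::= D]
D ⇒ D+A   [D ::= D + A]
D+A ⇒ D+A+A   [D ::= D + A]
D+A+A ⇒ A+A+A   [D ::= A]
A+A+A ⇒ (E)+A+A   [A ::= ( E )]
(E)+A+A ⇒ (D)+A+A   [E ::= D]
(D)+A+A ⇒ (D+A)+A+A   [D ::= D + A]
(D+A)+A+A ⇒ (A+A)+A+A   [D ::= A]
(A+A)+A+A ⇒ (a+A)+A+A   [A ::= a]
(a+A)+A+A ⇒ (a+a)+A+A   [A ::= a]
(a+a)+A+A ⇒ (a+a)+a+A   [A ::= a]
(a+a)+a+A ⇒ (a+a)+a+a   [A ::= a]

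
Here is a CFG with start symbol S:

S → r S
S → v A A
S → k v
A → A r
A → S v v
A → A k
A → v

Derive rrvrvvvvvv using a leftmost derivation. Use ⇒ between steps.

S ⇒ rS   [S → r S]
rS ⇒ rrS   [S → r S]
rrS ⇒ rrvAA   [S → v A A]
rrvAA ⇒ rrvSvvA   [A → S v v]
rrvSvvA ⇒ rrvrSvvA   [S → r S]
rrvrSvvA ⇒ rrvrvAAvvA   [S → v A A]
rrvrvAAvvA ⇒ rrvrvvAvvA   [A → v]
rrvrvvAvvA ⇒ rrvrvvvvvA   [A → v]
rrvrvvvvvA ⇒ rrvrvvvvvv   [A → v]

S ⇒ rS ⇒ rrS ⇒ rrvAA ⇒ rrvSvvA ⇒ rrvrSvvA ⇒ rrvrvAAvvA ⇒ rrvrvvAvvA ⇒ rrvrvvvvvA ⇒ rrvrvvvvvv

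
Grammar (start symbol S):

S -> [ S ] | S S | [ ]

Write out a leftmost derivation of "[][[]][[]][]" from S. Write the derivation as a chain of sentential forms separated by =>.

S => SS   [S -> S S]
SS => SSS   [S -> S S]
SSS => []SS   [S -> [ ]]
[]SS => [][S]S   [S -> [ S ]]
[][S]S => [][[]]S   [S -> [ ]]
[][[]]S => [][[]]SS   [S -> S S]
[][[]]SS => [][[]][S]S   [S -> [ S ]]
[][[]][S]S => [][[]][[]]S   [S -> [ ]]
[][[]][[]]S => [][[]][[]][]   [S -> [ ]]

S => SS => SSS => []SS => [][S]S => [][[]]S => [][[]]SS => [][[]][S]S => [][[]][[]]S => [][[]][[]][]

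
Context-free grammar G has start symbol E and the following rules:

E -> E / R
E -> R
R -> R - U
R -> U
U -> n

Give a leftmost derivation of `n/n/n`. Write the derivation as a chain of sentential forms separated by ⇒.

E ⇒ E/R   [E -> E / R]
E/R ⇒ E/R/R   [E -> E / R]
E/R/R ⇒ R/R/R   [E -> R]
R/R/R ⇒ U/R/R   [R -> U]
U/R/R ⇒ n/R/R   [U -> n]
n/R/R ⇒ n/U/R   [R -> U]
n/U/R ⇒ n/n/R   [U -> n]
n/n/R ⇒ n/n/U   [R -> U]
n/n/U ⇒ n/n/n   [U -> n]

E⇒E/R⇒E/R/R⇒R/R/R⇒U/R/R⇒n/R/R⇒n/U/R⇒n/n/R⇒n/n/U⇒n/n/n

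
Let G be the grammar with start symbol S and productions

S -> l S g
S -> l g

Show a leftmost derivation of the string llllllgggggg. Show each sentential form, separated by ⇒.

S⇒lSg⇒llSgg⇒lllSggg⇒llllSgggg⇒lllllSggggg⇒llllllgggggg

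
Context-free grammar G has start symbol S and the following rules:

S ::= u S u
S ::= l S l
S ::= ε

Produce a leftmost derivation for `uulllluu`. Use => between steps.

S => uSu   [S ::= u S u]
uSu => uuSuu   [S ::= u S u]
uuSuu => uulSluu   [S ::= l S l]
uulSluu => uullSlluu   [S ::= l S l]
uullSlluu => uulllluu   [S ::= ε]

S => uSu => uuSuu => uulSluu => uullSlluu => uulllluu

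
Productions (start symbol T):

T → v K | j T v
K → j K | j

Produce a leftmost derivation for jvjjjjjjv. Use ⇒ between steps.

T⇒jTv⇒jvKv⇒jvjKv⇒jvjjKv⇒jvjjjKv⇒jvjjjjKv⇒jvjjjjjKv⇒jvjjjjjjv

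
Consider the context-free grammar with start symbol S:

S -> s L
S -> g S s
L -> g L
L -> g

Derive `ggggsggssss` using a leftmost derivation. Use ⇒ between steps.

S ⇒ gSs   [S -> g S s]
gSs ⇒ ggSss   [S -> g S s]
ggSss ⇒ gggSsss   [S -> g S s]
gggSsss ⇒ ggggSssss   [S -> g S s]
ggggSssss ⇒ ggggsLssss   [S -> s L]
ggggsLssss ⇒ ggggsgLssss   [L -> g L]
ggggsgLssss ⇒ ggggsggssss   [L -> g]

S ⇒ gSs ⇒ ggSss ⇒ gggSsss ⇒ ggggSssss ⇒ ggggsLssss ⇒ ggggsgLssss ⇒ ggggsggssss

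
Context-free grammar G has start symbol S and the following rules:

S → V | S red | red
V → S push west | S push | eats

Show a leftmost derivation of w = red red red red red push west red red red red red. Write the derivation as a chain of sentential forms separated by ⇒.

S ⇒ S red   [S → S red]
S red ⇒ S red red   [S → S red]
S red red ⇒ S red red red   [S → S red]
S red red red ⇒ S red red red red   [S → S red]
S red red red red ⇒ S red red red red red   [S → S red]
S red red red red red ⇒ V red red red red red   [S → V]
V red red red red red ⇒ S push west red red red red red   [V → S push west]
S push west red red red red red ⇒ S red push west red red red red red   [S → S red]
S red push west red red red red red ⇒ S red red push west red red red red red   [S → S red]
S red red push west red red red red red ⇒ S red red red push west red red red red red   [S → S red]
S red red red push west red red red red red ⇒ S red red red red push west red red red red red   [S → S red]
S red red red red push west red red red red red ⇒ red red red red red push west red red red red red   [S → red]

S ⇒ S red ⇒ S red red ⇒ S red red red ⇒ S red red red red ⇒ S red red red red red ⇒ V red red red red red ⇒ S push west red red red red red ⇒ S red push west red red red red red ⇒ S red red push west red red red red red ⇒ S red red red push west red red red red red ⇒ S red red red red push west red red red red red ⇒ red red red red red push west red red red red red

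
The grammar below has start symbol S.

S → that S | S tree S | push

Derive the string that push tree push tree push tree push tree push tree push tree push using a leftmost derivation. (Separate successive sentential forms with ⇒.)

S ⇒ S tree S ⇒ that S tree S ⇒ that S tree S tree S ⇒ that S tree S tree S tree S ⇒ that S tree S tree S tree S tree S ⇒ that S tree S tree S tree S tree S tree S ⇒ that S tree S tree S tree S tree S tree S tree S ⇒ that push tree S tree S tree S tree S tree S tree S ⇒ that push tree push tree S tree S tree S tree S tree S ⇒ that push tree push tree push tree S tree S tree S tree S ⇒ that push tree push tree push tree push tree S tree S tree S ⇒ that push tree push tree push tree push tree push tree S tree S ⇒ that push tree push tree push tree push tree push tree push tree S ⇒ that push tree push tree push tree push tree push tree push tree push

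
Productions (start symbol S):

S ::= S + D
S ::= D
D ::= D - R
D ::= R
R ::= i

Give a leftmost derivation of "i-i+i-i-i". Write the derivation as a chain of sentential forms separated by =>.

S=>S+D=>D+D=>D-R+D=>R-R+D=>i-R+D=>i-i+D=>i-i+D-R=>i-i+D-R-R=>i-i+R-R-R=>i-i+i-R-R=>i-i+i-i-R=>i-i+i-i-i

S => S+D   [S ::= S + D]
S+D => D+D   [S ::= D]
D+D => D-R+D   [D ::= D - R]
D-R+D => R-R+D   [D ::= R]
R-R+D => i-R+D   [R ::= i]
i-R+D => i-i+D   [R ::= i]
i-i+D => i-i+D-R   [D ::= D - R]
i-i+D-R => i-i+D-R-R   [D ::= D - R]
i-i+D-R-R => i-i+R-R-R   [D ::= R]
i-i+R-R-R => i-i+i-R-R   [R ::= i]
i-i+i-R-R => i-i+i-i-R   [R ::= i]
i-i+i-i-R => i-i+i-i-i   [R ::= i]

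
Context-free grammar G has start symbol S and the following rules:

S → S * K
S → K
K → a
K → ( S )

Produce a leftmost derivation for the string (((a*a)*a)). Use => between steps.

S => K   [S → K]
K => (S)   [K → ( S )]
(S) => (K)   [S → K]
(K) => ((S))   [K → ( S )]
((S)) => ((S*K))   [S → S * K]
((S*K)) => ((K*K))   [S → K]
((K*K)) => (((S)*K))   [K → ( S )]
(((S)*K)) => (((S*K)*K))   [S → S * K]
(((S*K)*K)) => (((K*K)*K))   [S → K]
(((K*K)*K)) => (((a*K)*K))   [K → a]
(((a*K)*K)) => (((a*a)*K))   [K → a]
(((a*a)*K)) => (((a*a)*a))   [K → a]

S => K => (S) => (K) => ((S)) => ((S*K)) => ((K*K)) => (((S)*K)) => (((S*K)*K)) => (((K*K)*K)) => (((a*K)*K)) => (((a*a)*K)) => (((a*a)*a))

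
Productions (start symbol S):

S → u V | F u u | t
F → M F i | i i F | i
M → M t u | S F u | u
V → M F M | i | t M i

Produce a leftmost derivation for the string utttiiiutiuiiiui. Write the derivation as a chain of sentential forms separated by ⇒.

S ⇒ uV ⇒ utMi ⇒ utSFui ⇒ uttFui ⇒ uttMFiui ⇒ uttSFuFiui ⇒ utttFuFiui ⇒ utttiiFuFiui ⇒ utttiiiuFiui ⇒ utttiiiuMFiiui ⇒ utttiiiuSFuFiiui ⇒ utttiiiutFuFiiui ⇒ utttiiiutiuFiiui ⇒ utttiiiutiuiiiui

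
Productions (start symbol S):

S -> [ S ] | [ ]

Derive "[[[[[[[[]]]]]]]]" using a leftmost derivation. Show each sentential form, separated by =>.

S => [S] => [[S]] => [[[S]]] => [[[[S]]]] => [[[[[S]]]]] => [[[[[[S]]]]]] => [[[[[[[S]]]]]]] => [[[[[[[[]]]]]]]]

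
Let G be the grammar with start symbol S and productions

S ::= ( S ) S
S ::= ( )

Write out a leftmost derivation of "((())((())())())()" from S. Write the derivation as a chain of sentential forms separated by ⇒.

S ⇒ (S)S ⇒ ((S)S)S ⇒ ((())S)S ⇒ ((())(S)S)S ⇒ ((())((S)S)S)S ⇒ ((())((())S)S)S ⇒ ((())((())())S)S ⇒ ((())((())())())S ⇒ ((())((())())())()

S ⇒ (S)S   [S ::= ( S ) S]
(S)S ⇒ ((S)S)S   [S ::= ( S ) S]
((S)S)S ⇒ ((())S)S   [S ::= ( )]
((())S)S ⇒ ((())(S)S)S   [S ::= ( S ) S]
((())(S)S)S ⇒ ((())((S)S)S)S   [S ::= ( S ) S]
((())((S)S)S)S ⇒ ((())((())S)S)S   [S ::= ( )]
((())((())S)S)S ⇒ ((())((())())S)S   [S ::= ( )]
((())((())())S)S ⇒ ((())((())())())S   [S ::= ( )]
((())((())())())S ⇒ ((())((())())())()   [S ::= ( )]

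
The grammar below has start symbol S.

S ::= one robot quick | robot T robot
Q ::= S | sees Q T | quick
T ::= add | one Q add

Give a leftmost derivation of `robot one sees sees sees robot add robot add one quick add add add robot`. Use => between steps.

S => robot T robot => robot one Q add robot => robot one sees Q T add robot => robot one sees sees Q T T add robot => robot one sees sees sees Q T T T add robot => robot one sees sees sees S T T T add robot => robot one sees sees sees robot T robot T T T add robot => robot one sees sees sees robot add robot T T T add robot => robot one sees sees sees robot add robot add T T add robot => robot one sees sees sees robot add robot add one Q add T add robot => robot one sees sees sees robot add robot add one quick add T add robot => robot one sees sees sees robot add robot add one quick add add add robot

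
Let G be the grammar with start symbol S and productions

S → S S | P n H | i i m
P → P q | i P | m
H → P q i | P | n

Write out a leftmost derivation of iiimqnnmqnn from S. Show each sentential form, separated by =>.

S => SS => PnHS => PqnHS => iPqnHS => iiPqnHS => iiiPqnHS => iiimqnHS => iiimqnnS => iiimqnnPnH => iiimqnnPqnH => iiimqnnmqnH => iiimqnnmqnn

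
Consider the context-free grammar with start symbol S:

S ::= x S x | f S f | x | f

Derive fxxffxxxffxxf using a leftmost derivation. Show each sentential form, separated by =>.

S => fSf   [S ::= f S f]
fSf => fxSxf   [S ::= x S x]
fxSxf => fxxSxxf   [S ::= x S x]
fxxSxxf => fxxfSfxxf   [S ::= f S f]
fxxfSfxxf => fxxffSffxxf   [S ::= f S f]
fxxffSffxxf => fxxffxSxffxxf   [S ::= x S x]
fxxffxSxffxxf => fxxffxxxffxxf   [S ::= x]

S=>fSf=>fxSxf=>fxxSxxf=>fxxfSfxxf=>fxxffSffxxf=>fxxffxSxffxxf=>fxxffxxxffxxf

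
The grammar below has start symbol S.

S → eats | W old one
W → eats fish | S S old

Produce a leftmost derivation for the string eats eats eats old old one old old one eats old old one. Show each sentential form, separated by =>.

S => W old one => S S old old one => W old one S old old one => S S old old one S old old one => eats S old old one S old old one => eats W old one old old one S old old one => eats S S old old one old old one S old old one => eats eats S old old one old old one S old old one => eats eats eats old old one old old one S old old one => eats eats eats old old one old old one eats old old one

S => W old one   [S → W old one]
W old one => S S old old one   [W → S S old]
S S old old one => W old one S old old one   [S → W old one]
W old one S old old one => S S old old one S old old one   [W → S S old]
S S old old one S old old one => eats S old old one S old old one   [S → eats]
eats S old old one S old old one => eats W old one old old one S old old one   [S → W old one]
eats W old one old old one S old old one => eats S S old old one old old one S old old one   [W → S S old]
eats S S old old one old old one S old old one => eats eats S old old one old old one S old old one   [S → eats]
eats eats S old old one old old one S old old one => eats eats eats old old one old old one S old old one   [S → eats]
eats eats eats old old one old old one S old old one => eats eats eats old old one old old one eats old old one   [S → eats]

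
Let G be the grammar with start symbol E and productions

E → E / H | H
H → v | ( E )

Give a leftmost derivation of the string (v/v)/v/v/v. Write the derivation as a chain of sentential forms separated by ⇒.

E⇒E/H⇒E/H/H⇒E/H/H/H⇒H/H/H/H⇒(E)/H/H/H⇒(E/H)/H/H/H⇒(H/H)/H/H/H⇒(v/H)/H/H/H⇒(v/v)/H/H/H⇒(v/v)/v/H/H⇒(v/v)/v/v/H⇒(v/v)/v/v/v

E ⇒ E/H   [E → E / H]
E/H ⇒ E/H/H   [E → E / H]
E/H/H ⇒ E/H/H/H   [E → E / H]
E/H/H/H ⇒ H/H/H/H   [E → H]
H/H/H/H ⇒ (E)/H/H/H   [H → ( E )]
(E)/H/H/H ⇒ (E/H)/H/H/H   [E → E / H]
(E/H)/H/H/H ⇒ (H/H)/H/H/H   [E → H]
(H/H)/H/H/H ⇒ (v/H)/H/H/H   [H → v]
(v/H)/H/H/H ⇒ (v/v)/H/H/H   [H → v]
(v/v)/H/H/H ⇒ (v/v)/v/H/H   [H → v]
(v/v)/v/H/H ⇒ (v/v)/v/v/H   [H → v]
(v/v)/v/v/H ⇒ (v/v)/v/v/v   [H → v]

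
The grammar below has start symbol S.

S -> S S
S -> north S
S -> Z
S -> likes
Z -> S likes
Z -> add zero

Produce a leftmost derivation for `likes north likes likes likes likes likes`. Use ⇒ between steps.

S ⇒ S S ⇒ likes S ⇒ likes Z ⇒ likes S likes ⇒ likes S S likes ⇒ likes north S S likes ⇒ likes north S S S likes ⇒ likes north likes S S likes ⇒ likes north likes likes S likes ⇒ likes north likes likes S S likes ⇒ likes north likes likes likes S likes ⇒ likes north likes likes likes likes likes

S ⇒ S S   [S -> S S]
S S ⇒ likes S   [S -> likes]
likes S ⇒ likes Z   [S -> Z]
likes Z ⇒ likes S likes   [Z -> S likes]
likes S likes ⇒ likes S S likes   [S -> S S]
likes S S likes ⇒ likes north S S likes   [S -> north S]
likes north S S likes ⇒ likes north S S S likes   [S -> S S]
likes north S S S likes ⇒ likes north likes S S likes   [S -> likes]
likes north likes S S likes ⇒ likes north likes likes S likes   [S -> likes]
likes north likes likes S likes ⇒ likes north likes likes S S likes   [S -> S S]
likes north likes likes S S likes ⇒ likes north likes likes likes S likes   [S -> likes]
likes north likes likes likes S likes ⇒ likes north likes likes likes likes likes   [S -> likes]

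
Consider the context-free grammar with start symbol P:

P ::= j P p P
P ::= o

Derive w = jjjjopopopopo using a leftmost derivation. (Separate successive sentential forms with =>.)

P => jPpP => jjPpPpP => jjjPpPpPpP => jjjjPpPpPpPpP => jjjjopPpPpPpP => jjjjopopPpPpP => jjjjopopopPpP => jjjjopopopopP => jjjjopopopopo

P => jPpP   [P ::= j P p P]
jPpP => jjPpPpP   [P ::= j P p P]
jjPpPpP => jjjPpPpPpP   [P ::= j P p P]
jjjPpPpPpP => jjjjPpPpPpPpP   [P ::= j P p P]
jjjjPpPpPpPpP => jjjjopPpPpPpP   [P ::= o]
jjjjopPpPpPpP => jjjjopopPpPpP   [P ::= o]
jjjjopopPpPpP => jjjjopopopPpP   [P ::= o]
jjjjopopopPpP => jjjjopopopopP   [P ::= o]
jjjjopopopopP => jjjjopopopopo   [P ::= o]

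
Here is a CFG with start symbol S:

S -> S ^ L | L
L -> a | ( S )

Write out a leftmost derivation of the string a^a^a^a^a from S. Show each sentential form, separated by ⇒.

S ⇒ S^L   [S -> S ^ L]
S^L ⇒ S^L^L   [S -> S ^ L]
S^L^L ⇒ S^L^L^L   [S -> S ^ L]
S^L^L^L ⇒ S^L^L^L^L   [S -> S ^ L]
S^L^L^L^L ⇒ L^L^L^L^L   [S -> L]
L^L^L^L^L ⇒ a^L^L^L^L   [L -> a]
a^L^L^L^L ⇒ a^a^L^L^L   [L -> a]
a^a^L^L^L ⇒ a^a^a^L^L   [L -> a]
a^a^a^L^L ⇒ a^a^a^a^L   [L -> a]
a^a^a^a^L ⇒ a^a^a^a^a   [L -> a]

S ⇒ S^L ⇒ S^L^L ⇒ S^L^L^L ⇒ S^L^L^L^L ⇒ L^L^L^L^L ⇒ a^L^L^L^L ⇒ a^a^L^L^L ⇒ a^a^a^L^L ⇒ a^a^a^a^L ⇒ a^a^a^a^a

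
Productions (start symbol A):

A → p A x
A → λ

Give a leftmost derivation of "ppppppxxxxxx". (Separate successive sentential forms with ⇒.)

A ⇒ pAx ⇒ ppAxx ⇒ pppAxxx ⇒ ppppAxxxx ⇒ pppppAxxxxx ⇒ ppppppAxxxxxx ⇒ ppppppxxxxxx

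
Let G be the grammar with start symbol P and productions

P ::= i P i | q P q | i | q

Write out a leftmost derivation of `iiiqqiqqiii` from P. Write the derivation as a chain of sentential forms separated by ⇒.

P ⇒ iPi   [P ::= i P i]
iPi ⇒ iiPii   [P ::= i P i]
iiPii ⇒ iiiPiii   [P ::= i P i]
iiiPiii ⇒ iiiqPqiii   [P ::= q P q]
iiiqPqiii ⇒ iiiqqPqqiii   [P ::= q P q]
iiiqqPqqiii ⇒ iiiqqiqqiii   [P ::= i]

P ⇒ iPi ⇒ iiPii ⇒ iiiPiii ⇒ iiiqPqiii ⇒ iiiqqPqqiii ⇒ iiiqqiqqiii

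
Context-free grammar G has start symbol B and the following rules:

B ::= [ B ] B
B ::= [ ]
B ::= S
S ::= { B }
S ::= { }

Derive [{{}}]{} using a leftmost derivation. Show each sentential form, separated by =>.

B => [B]B   [B ::= [ B ] B]
[B]B => [S]B   [B ::= S]
[S]B => [{B}]B   [S ::= { B }]
[{B}]B => [{S}]B   [B ::= S]
[{S}]B => [{{}}]B   [S ::= { }]
[{{}}]B => [{{}}]S   [B ::= S]
[{{}}]S => [{{}}]{}   [S ::= { }]

B => [B]B => [S]B => [{B}]B => [{S}]B => [{{}}]B => [{{}}]S => [{{}}]{}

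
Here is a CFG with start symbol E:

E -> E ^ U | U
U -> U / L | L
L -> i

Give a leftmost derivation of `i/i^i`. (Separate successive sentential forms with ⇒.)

E⇒E^U⇒U^U⇒U/L^U⇒L/L^U⇒i/L^U⇒i/i^U⇒i/i^L⇒i/i^i

E ⇒ E^U   [E -> E ^ U]
E^U ⇒ U^U   [E -> U]
U^U ⇒ U/L^U   [U -> U / L]
U/L^U ⇒ L/L^U   [U -> L]
L/L^U ⇒ i/L^U   [L -> i]
i/L^U ⇒ i/i^U   [L -> i]
i/i^U ⇒ i/i^L   [U -> L]
i/i^L ⇒ i/i^i   [L -> i]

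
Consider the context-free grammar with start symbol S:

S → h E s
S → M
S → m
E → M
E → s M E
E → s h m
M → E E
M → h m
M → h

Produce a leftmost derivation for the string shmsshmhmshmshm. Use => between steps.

S => M => EE => shmE => shmM => shmEE => shmsMEE => shmsEEEE => shmsshmEEE => shmsshmMEE => shmsshmhmEE => shmsshmhmshmE => shmsshmhmshmshm

S => M   [S → M]
M => EE   [M → E E]
EE => shmE   [E → s h m]
shmE => shmM   [E → M]
shmM => shmEE   [M → E E]
shmEE => shmsMEE   [E → s M E]
shmsMEE => shmsEEEE   [M → E E]
shmsEEEE => shmsshmEEE   [E → s h m]
shmsshmEEE => shmsshmMEE   [E → M]
shmsshmMEE => shmsshmhmEE   [M → h m]
shmsshmhmEE => shmsshmhmshmE   [E → s h m]
shmsshmhmshmE => shmsshmhmshmshm   [E → s h m]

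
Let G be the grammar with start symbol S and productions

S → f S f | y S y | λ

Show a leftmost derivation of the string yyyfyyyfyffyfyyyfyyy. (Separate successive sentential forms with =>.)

S => ySy => yySyy => yyySyyy => yyyfSfyyy => yyyfySyfyyy => yyyfyySyyfyyy => yyyfyyySyyyfyyy => yyyfyyyfSfyyyfyyy => yyyfyyyfySyfyyyfyyy => yyyfyyyfyfSfyfyyyfyyy => yyyfyyyfyffyfyyyfyyy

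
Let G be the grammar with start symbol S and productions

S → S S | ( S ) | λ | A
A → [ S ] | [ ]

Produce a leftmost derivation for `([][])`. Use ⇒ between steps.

S ⇒ (S)   [S → ( S )]
(S) ⇒ (SS)   [S → S S]
(SS) ⇒ (SSS)   [S → S S]
(SSS) ⇒ (ASS)   [S → A]
(ASS) ⇒ ([]SS)   [A → [ ]]
([]SS) ⇒ ([]SSS)   [S → S S]
([]SSS) ⇒ ([]SSSS)   [S → S S]
([]SSSS) ⇒ ([]ASSS)   [S → A]
([]ASSS) ⇒ ([][]SSS)   [A → [ ]]
([][]SSS) ⇒ ([][]SS)   [S → λ]
([][]SS) ⇒ ([][]S)   [S → λ]
([][]S) ⇒ ([][])   [S → λ]

S⇒(S)⇒(SS)⇒(SSS)⇒(ASS)⇒([]SS)⇒([]SSS)⇒([]SSSS)⇒([]ASSS)⇒([][]SSS)⇒([][]SS)⇒([][]S)⇒([][])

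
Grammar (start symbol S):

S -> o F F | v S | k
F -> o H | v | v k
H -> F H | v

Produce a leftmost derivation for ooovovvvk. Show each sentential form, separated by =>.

S => oFF => ooHF => ooFHF => oooHHF => ooovHF => ooovFHF => ooovoHHF => ooovovHF => ooovovvF => ooovovvvk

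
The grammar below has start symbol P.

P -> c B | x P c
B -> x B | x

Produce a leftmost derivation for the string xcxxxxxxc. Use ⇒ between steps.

P ⇒ xPc   [P -> x P c]
xPc ⇒ xcBc   [P -> c B]
xcBc ⇒ xcxBc   [B -> x B]
xcxBc ⇒ xcxxBc   [B -> x B]
xcxxBc ⇒ xcxxxBc   [B -> x B]
xcxxxBc ⇒ xcxxxxBc   [B -> x B]
xcxxxxBc ⇒ xcxxxxxBc   [B -> x B]
xcxxxxxBc ⇒ xcxxxxxxc   [B -> x]

P⇒xPc⇒xcBc⇒xcxBc⇒xcxxBc⇒xcxxxBc⇒xcxxxxBc⇒xcxxxxxBc⇒xcxxxxxxc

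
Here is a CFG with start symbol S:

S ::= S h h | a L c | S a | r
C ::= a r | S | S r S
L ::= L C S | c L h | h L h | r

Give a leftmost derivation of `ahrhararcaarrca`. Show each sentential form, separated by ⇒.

S ⇒ Sa   [S ::= S a]
Sa ⇒ aLca   [S ::= a L c]
aLca ⇒ aLCSca   [L ::= L C S]
aLCSca ⇒ aLCSCSca   [L ::= L C S]
aLCSCSca ⇒ ahLhCSCSca   [L ::= h L h]
ahLhCSCSca ⇒ ahrhCSCSca   [L ::= r]
ahrhCSCSca ⇒ ahrharSCSca   [C ::= a r]
ahrharSCSca ⇒ ahrharSaCSca   [S ::= S a]
ahrharSaCSca ⇒ ahrharaLcaCSca   [S ::= a L c]
ahrharaLcaCSca ⇒ ahrhararcaCSca   [L ::= r]
ahrhararcaCSca ⇒ ahrhararcaarSca   [C ::= a r]
ahrhararcaarSca ⇒ ahrhararcaarrca   [S ::= r]

S ⇒ Sa ⇒ aLca ⇒ aLCSca ⇒ aLCSCSca ⇒ ahLhCSCSca ⇒ ahrhCSCSca ⇒ ahrharSCSca ⇒ ahrharSaCSca ⇒ ahrharaLcaCSca ⇒ ahrhararcaCSca ⇒ ahrhararcaarSca ⇒ ahrhararcaarrca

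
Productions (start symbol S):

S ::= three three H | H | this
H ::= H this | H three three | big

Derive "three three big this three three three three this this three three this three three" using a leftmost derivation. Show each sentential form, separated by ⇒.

S ⇒ three three H ⇒ three three H three three ⇒ three three H this three three ⇒ three three H three three this three three ⇒ three three H this three three this three three ⇒ three three H this this three three this three three ⇒ three three H three three this this three three this three three ⇒ three three H three three three three this this three three this three three ⇒ three three H this three three three three this this three three this three three ⇒ three three big this three three three three this this three three this three three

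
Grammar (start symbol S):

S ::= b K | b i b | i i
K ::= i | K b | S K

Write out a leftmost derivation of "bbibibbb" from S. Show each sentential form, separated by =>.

S=>bK=>bKb=>bKbb=>bSKbb=>bbibKbb=>bbibKbbb=>bbibibbb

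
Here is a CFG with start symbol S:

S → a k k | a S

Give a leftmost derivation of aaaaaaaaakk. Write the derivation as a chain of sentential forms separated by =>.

S => aS   [S → a S]
aS => aaS   [S → a S]
aaS => aaaS   [S → a S]
aaaS => aaaaS   [S → a S]
aaaaS => aaaaaS   [S → a S]
aaaaaS => aaaaaaS   [S → a S]
aaaaaaS => aaaaaaaS   [S → a S]
aaaaaaaS => aaaaaaaaS   [S → a S]
aaaaaaaaS => aaaaaaaaakk   [S → a k k]

S=>aS=>aaS=>aaaS=>aaaaS=>aaaaaS=>aaaaaaS=>aaaaaaaS=>aaaaaaaaS=>aaaaaaaaakk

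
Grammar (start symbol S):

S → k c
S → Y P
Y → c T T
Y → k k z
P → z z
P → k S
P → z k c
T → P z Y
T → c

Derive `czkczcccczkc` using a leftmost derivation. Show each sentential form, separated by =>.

S => YP   [S → Y P]
YP => cTTP   [Y → c T T]
cTTP => cPzYTP   [T → P z Y]
cPzYTP => czkczYTP   [P → z k c]
czkczYTP => czkczcTTTP   [Y → c T T]
czkczcTTTP => czkczccTTP   [T → c]
czkczccTTP => czkczcccTP   [T → c]
czkczcccTP => czkczccccP   [T → c]
czkczccccP => czkczcccczkc   [P → z k c]

S => YP => cTTP => cPzYTP => czkczYTP => czkczcTTTP => czkczccTTP => czkczcccTP => czkczccccP => czkczcccczkc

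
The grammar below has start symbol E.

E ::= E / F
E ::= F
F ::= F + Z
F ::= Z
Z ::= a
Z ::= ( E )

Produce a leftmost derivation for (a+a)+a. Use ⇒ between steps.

E ⇒ F   [E ::= F]
F ⇒ F+Z   [F ::= F + Z]
F+Z ⇒ Z+Z   [F ::= Z]
Z+Z ⇒ (E)+Z   [Z ::= ( E )]
(E)+Z ⇒ (F)+Z   [E ::= F]
(F)+Z ⇒ (F+Z)+Z   [F ::= F + Z]
(F+Z)+Z ⇒ (Z+Z)+Z   [F ::= Z]
(Z+Z)+Z ⇒ (a+Z)+Z   [Z ::= a]
(a+Z)+Z ⇒ (a+a)+Z   [Z ::= a]
(a+a)+Z ⇒ (a+a)+a   [Z ::= a]

E ⇒ F ⇒ F+Z ⇒ Z+Z ⇒ (E)+Z ⇒ (F)+Z ⇒ (F+Z)+Z ⇒ (Z+Z)+Z ⇒ (a+Z)+Z ⇒ (a+a)+Z ⇒ (a+a)+a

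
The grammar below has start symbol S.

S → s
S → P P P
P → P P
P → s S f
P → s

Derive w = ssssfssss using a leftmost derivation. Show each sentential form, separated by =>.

S => PPP   [S → P P P]
PPP => PPPP   [P → P P]
PPPP => PPPPP   [P → P P]
PPPPP => sSfPPPP   [P → s S f]
sSfPPPP => sPPPfPPPP   [S → P P P]
sPPPfPPPP => ssPPfPPPP   [P → s]
ssPPfPPPP => sssPfPPPP   [P → s]
sssPfPPPP => ssssfPPPP   [P → s]
ssssfPPPP => ssssfsPPP   [P → s]
ssssfsPPP => ssssfssPP   [P → s]
ssssfssPP => ssssfsssP   [P → s]
ssssfsssP => ssssfssss   [P → s]

S=>PPP=>PPPP=>PPPPP=>sSfPPPP=>sPPPfPPPP=>ssPPfPPPP=>sssPfPPPP=>ssssfPPPP=>ssssfsPPP=>ssssfssPP=>ssssfsssP=>ssssfssss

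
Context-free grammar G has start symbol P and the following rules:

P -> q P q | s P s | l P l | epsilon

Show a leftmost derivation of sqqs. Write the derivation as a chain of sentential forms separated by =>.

P => sPs => sqPqs => sqqs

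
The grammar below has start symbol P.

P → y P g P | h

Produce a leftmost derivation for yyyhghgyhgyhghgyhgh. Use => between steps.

P => yPgP => yyPgPgP => yyyPgPgPgP => yyyhgPgPgP => yyyhghgPgP => yyyhghgyPgPgP => yyyhghgyhgPgP => yyyhghgyhgyPgPgP => yyyhghgyhgyhgPgP => yyyhghgyhgyhghgP => yyyhghgyhgyhghgyPgP => yyyhghgyhgyhghgyhgP => yyyhghgyhgyhghgyhgh

P => yPgP   [P → y P g P]
yPgP => yyPgPgP   [P → y P g P]
yyPgPgP => yyyPgPgPgP   [P → y P g P]
yyyPgPgPgP => yyyhgPgPgP   [P → h]
yyyhgPgPgP => yyyhghgPgP   [P → h]
yyyhghgPgP => yyyhghgyPgPgP   [P → y P g P]
yyyhghgyPgPgP => yyyhghgyhgPgP   [P → h]
yyyhghgyhgPgP => yyyhghgyhgyPgPgP   [P → y P g P]
yyyhghgyhgyPgPgP => yyyhghgyhgyhgPgP   [P → h]
yyyhghgyhgyhgPgP => yyyhghgyhgyhghgP   [P → h]
yyyhghgyhgyhghgP => yyyhghgyhgyhghgyPgP   [P → y P g P]
yyyhghgyhgyhghgyPgP => yyyhghgyhgyhghgyhgP   [P → h]
yyyhghgyhgyhghgyhgP => yyyhghgyhgyhghgyhgh   [P → h]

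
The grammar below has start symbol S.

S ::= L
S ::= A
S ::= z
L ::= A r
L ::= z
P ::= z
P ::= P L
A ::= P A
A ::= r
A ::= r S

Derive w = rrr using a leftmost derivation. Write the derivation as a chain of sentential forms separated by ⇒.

S ⇒ L ⇒ Ar ⇒ rSr ⇒ rAr ⇒ rrr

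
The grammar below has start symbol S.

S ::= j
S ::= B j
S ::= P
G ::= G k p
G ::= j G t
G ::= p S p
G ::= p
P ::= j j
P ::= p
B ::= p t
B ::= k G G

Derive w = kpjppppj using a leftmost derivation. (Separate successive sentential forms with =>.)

S => Bj   [S ::= B j]
Bj => kGGj   [B ::= k G G]
kGGj => kpSpGj   [G ::= p S p]
kpSpGj => kpjpGj   [S ::= j]
kpjpGj => kpjppSpj   [G ::= p S p]
kpjppSpj => kpjppPpj   [S ::= P]
kpjppPpj => kpjppppj   [P ::= p]

S => Bj => kGGj => kpSpGj => kpjpGj => kpjppSpj => kpjppPpj => kpjppppj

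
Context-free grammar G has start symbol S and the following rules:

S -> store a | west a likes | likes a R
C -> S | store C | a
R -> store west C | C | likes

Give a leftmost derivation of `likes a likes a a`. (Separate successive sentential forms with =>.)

S => likes a R => likes a C => likes a S => likes a likes a R => likes a likes a C => likes a likes a a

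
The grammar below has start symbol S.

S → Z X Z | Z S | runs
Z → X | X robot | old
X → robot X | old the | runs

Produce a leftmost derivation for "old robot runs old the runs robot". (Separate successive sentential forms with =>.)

S => Z S   [S → Z S]
Z S => old S   [Z → old]
old S => old Z X Z   [S → Z X Z]
old Z X Z => old X X Z   [Z → X]
old X X Z => old robot X X Z   [X → robot X]
old robot X X Z => old robot runs X Z   [X → runs]
old robot runs X Z => old robot runs old the Z   [X → old the]
old robot runs old the Z => old robot runs old the X robot   [Z → X robot]
old robot runs old the X robot => old robot runs old the runs robot   [X → runs]

S => Z S => old S => old Z X Z => old X X Z => old robot X X Z => old robot runs X Z => old robot runs old the Z => old robot runs old the X robot => old robot runs old the runs robot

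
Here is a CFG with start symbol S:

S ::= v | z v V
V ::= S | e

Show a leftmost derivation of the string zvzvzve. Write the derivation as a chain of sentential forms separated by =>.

S=>zvV=>zvS=>zvzvV=>zvzvS=>zvzvzvV=>zvzvzve

S => zvV   [S ::= z v V]
zvV => zvS   [V ::= S]
zvS => zvzvV   [S ::= z v V]
zvzvV => zvzvS   [V ::= S]
zvzvS => zvzvzvV   [S ::= z v V]
zvzvzvV => zvzvzve   [V ::= e]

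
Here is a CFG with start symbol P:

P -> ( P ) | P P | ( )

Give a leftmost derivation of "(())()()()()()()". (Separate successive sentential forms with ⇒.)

P ⇒ PP ⇒ PPP ⇒ PPPP ⇒ PPPPP ⇒ PPPPPP ⇒ PPPPPPP ⇒ (P)PPPPPP ⇒ (())PPPPPP ⇒ (())()PPPPP ⇒ (())()()PPPP ⇒ (())()()()PPP ⇒ (())()()()()PP ⇒ (())()()()()()P ⇒ (())()()()()()()

P ⇒ PP   [P -> P P]
PP ⇒ PPP   [P -> P P]
PPP ⇒ PPPP   [P -> P P]
PPPP ⇒ PPPPP   [P -> P P]
PPPPP ⇒ PPPPPP   [P -> P P]
PPPPPP ⇒ PPPPPPP   [P -> P P]
PPPPPPP ⇒ (P)PPPPPP   [P -> ( P )]
(P)PPPPPP ⇒ (())PPPPPP   [P -> ( )]
(())PPPPPP ⇒ (())()PPPPP   [P -> ( )]
(())()PPPPP ⇒ (())()()PPPP   [P -> ( )]
(())()()PPPP ⇒ (())()()()PPP   [P -> ( )]
(())()()()PPP ⇒ (())()()()()PP   [P -> ( )]
(())()()()()PP ⇒ (())()()()()()P   [P -> ( )]
(())()()()()()P ⇒ (())()()()()()()   [P -> ( )]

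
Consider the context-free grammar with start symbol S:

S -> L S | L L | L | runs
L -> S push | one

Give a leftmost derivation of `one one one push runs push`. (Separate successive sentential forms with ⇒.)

S ⇒ L L ⇒ one L ⇒ one S push ⇒ one L S push ⇒ one S push S push ⇒ one L L push S push ⇒ one one L push S push ⇒ one one one push S push ⇒ one one one push runs push

S ⇒ L L   [S -> L L]
L L ⇒ one L   [L -> one]
one L ⇒ one S push   [L -> S push]
one S push ⇒ one L S push   [S -> L S]
one L S push ⇒ one S push S push   [L -> S push]
one S push S push ⇒ one L L push S push   [S -> L L]
one L L push S push ⇒ one one L push S push   [L -> one]
one one L push S push ⇒ one one one push S push   [L -> one]
one one one push S push ⇒ one one one push runs push   [S -> runs]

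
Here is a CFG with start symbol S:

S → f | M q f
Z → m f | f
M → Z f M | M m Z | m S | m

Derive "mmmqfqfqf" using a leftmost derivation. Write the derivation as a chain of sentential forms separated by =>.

S => Mqf   [S → M q f]
Mqf => mSqf   [M → m S]
mSqf => mMqfqf   [S → M q f]
mMqfqf => mmSqfqf   [M → m S]
mmSqfqf => mmMqfqfqf   [S → M q f]
mmMqfqfqf => mmmqfqfqf   [M → m]

S => Mqf => mSqf => mMqfqf => mmSqfqf => mmMqfqfqf => mmmqfqfqf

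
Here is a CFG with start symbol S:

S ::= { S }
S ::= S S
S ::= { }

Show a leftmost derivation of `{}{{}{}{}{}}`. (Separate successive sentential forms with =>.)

S => SS   [S ::= S S]
SS => {}S   [S ::= { }]
{}S => {}{S}   [S ::= { S }]
{}{S} => {}{SS}   [S ::= S S]
{}{SS} => {}{SSS}   [S ::= S S]
{}{SSS} => {}{SSSS}   [S ::= S S]
{}{SSSS} => {}{{}SSS}   [S ::= { }]
{}{{}SSS} => {}{{}{}SS}   [S ::= { }]
{}{{}{}SS} => {}{{}{}{}S}   [S ::= { }]
{}{{}{}{}S} => {}{{}{}{}{}}   [S ::= { }]

S=>SS=>{}S=>{}{S}=>{}{SS}=>{}{SSS}=>{}{SSSS}=>{}{{}SSS}=>{}{{}{}SS}=>{}{{}{}{}S}=>{}{{}{}{}{}}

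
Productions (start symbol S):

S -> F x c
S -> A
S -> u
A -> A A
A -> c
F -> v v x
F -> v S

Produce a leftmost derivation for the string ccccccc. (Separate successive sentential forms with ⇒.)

S⇒A⇒AA⇒cA⇒cAA⇒ccA⇒ccAA⇒ccAAA⇒ccAAAA⇒ccAAAAA⇒cccAAAA⇒ccccAAA⇒cccccAA⇒ccccccA⇒ccccccc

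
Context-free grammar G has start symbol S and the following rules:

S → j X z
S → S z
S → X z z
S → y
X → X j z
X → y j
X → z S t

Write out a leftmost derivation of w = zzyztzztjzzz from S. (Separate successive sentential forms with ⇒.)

S ⇒ Xzz   [S → X z z]
Xzz ⇒ Xjzzz   [X → X j z]
Xjzzz ⇒ zStjzzz   [X → z S t]
zStjzzz ⇒ zXzztjzzz   [S → X z z]
zXzztjzzz ⇒ zzStzztjzzz   [X → z S t]
zzStzztjzzz ⇒ zzSztzztjzzz   [S → S z]
zzSztzztjzzz ⇒ zzyztzztjzzz   [S → y]

S⇒Xzz⇒Xjzzz⇒zStjzzz⇒zXzztjzzz⇒zzStzztjzzz⇒zzSztzztjzzz⇒zzyztzztjzzz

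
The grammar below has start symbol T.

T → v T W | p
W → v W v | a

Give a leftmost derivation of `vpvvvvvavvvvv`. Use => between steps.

T => vTW => vpW => vpvWv => vpvvWvv => vpvvvWvvv => vpvvvvWvvvv => vpvvvvvWvvvvv => vpvvvvvavvvvv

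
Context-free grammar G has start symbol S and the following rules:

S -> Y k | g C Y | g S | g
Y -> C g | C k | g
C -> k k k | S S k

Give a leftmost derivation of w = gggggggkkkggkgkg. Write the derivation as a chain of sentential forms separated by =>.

S => gCY => gSSkY => ggSSkY => gggSkY => ggggSkY => gggggCYkY => gggggSSkYkY => ggggggSSkYkY => gggggggCYSkYkY => gggggggkkkYSkYkY => gggggggkkkgSkYkY => gggggggkkkggkYkY => gggggggkkkggkgkY => gggggggkkkggkgkg

S => gCY   [S -> g C Y]
gCY => gSSkY   [C -> S S k]
gSSkY => ggSSkY   [S -> g S]
ggSSkY => gggSkY   [S -> g]
gggSkY => ggggSkY   [S -> g S]
ggggSkY => gggggCYkY   [S -> g C Y]
gggggCYkY => gggggSSkYkY   [C -> S S k]
gggggSSkYkY => ggggggSSkYkY   [S -> g S]
ggggggSSkYkY => gggggggCYSkYkY   [S -> g C Y]
gggggggCYSkYkY => gggggggkkkYSkYkY   [C -> k k k]
gggggggkkkYSkYkY => gggggggkkkgSkYkY   [Y -> g]
gggggggkkkgSkYkY => gggggggkkkggkYkY   [S -> g]
gggggggkkkggkYkY => gggggggkkkggkgkY   [Y -> g]
gggggggkkkggkgkY => gggggggkkkggkgkg   [Y -> g]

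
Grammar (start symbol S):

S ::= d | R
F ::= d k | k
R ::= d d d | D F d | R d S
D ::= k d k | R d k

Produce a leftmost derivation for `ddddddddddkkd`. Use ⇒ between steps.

S⇒R⇒DFd⇒RdkFd⇒RdSdkFd⇒ddddSdkFd⇒ddddRdkFd⇒ddddRdSdkFd⇒ddddddddSdkFd⇒ddddddddddkFd⇒ddddddddddkkd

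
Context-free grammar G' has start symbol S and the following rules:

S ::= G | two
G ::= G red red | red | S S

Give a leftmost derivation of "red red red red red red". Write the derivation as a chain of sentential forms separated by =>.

S => G   [S ::= G]
G => G red red   [G ::= G red red]
G red red => S S red red   [G ::= S S]
S S red red => G S red red   [S ::= G]
G S red red => G red red S red red   [G ::= G red red]
G red red S red red => red red red S red red   [G ::= red]
red red red S red red => red red red G red red   [S ::= G]
red red red G red red => red red red red red red   [G ::= red]

S => G => G red red => S S red red => G S red red => G red red S red red => red red red S red red => red red red G red red => red red red red red red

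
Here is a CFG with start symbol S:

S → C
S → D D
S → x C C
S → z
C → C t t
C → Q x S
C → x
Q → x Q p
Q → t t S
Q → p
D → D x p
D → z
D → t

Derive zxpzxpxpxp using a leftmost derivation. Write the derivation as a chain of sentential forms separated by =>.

S => DD => DxpD => zxpD => zxpDxp => zxpDxpxp => zxpDxpxpxp => zxpzxpxpxp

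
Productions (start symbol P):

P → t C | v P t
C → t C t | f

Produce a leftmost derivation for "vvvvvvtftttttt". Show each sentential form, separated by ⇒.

P ⇒ vPt ⇒ vvPtt ⇒ vvvPttt ⇒ vvvvPtttt ⇒ vvvvvPttttt ⇒ vvvvvvPtttttt ⇒ vvvvvvtCtttttt ⇒ vvvvvvtftttttt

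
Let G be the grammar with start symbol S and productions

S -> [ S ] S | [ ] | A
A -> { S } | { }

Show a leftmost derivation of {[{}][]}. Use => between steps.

S=>A=>{S}=>{[S]S}=>{[A]S}=>{[{}]S}=>{[{}][]}

S => A   [S -> A]
A => {S}   [A -> { S }]
{S} => {[S]S}   [S -> [ S ] S]
{[S]S} => {[A]S}   [S -> A]
{[A]S} => {[{}]S}   [A -> { }]
{[{}]S} => {[{}][]}   [S -> [ ]]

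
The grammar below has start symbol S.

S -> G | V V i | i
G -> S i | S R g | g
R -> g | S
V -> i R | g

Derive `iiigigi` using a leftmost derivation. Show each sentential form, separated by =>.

S => VVi => iRVi => iSVi => iVViVi => iiRViVi => iiSViVi => iiiViVi => iiigiVi => iiigigi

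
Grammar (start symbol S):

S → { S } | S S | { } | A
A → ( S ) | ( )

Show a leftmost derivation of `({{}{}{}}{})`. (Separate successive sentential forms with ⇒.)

S⇒A⇒(S)⇒(SS)⇒({S}S)⇒({SS}S)⇒({SSS}S)⇒({{}SS}S)⇒({{}{}S}S)⇒({{}{}{}}S)⇒({{}{}{}}{})

S ⇒ A   [S → A]
A ⇒ (S)   [A → ( S )]
(S) ⇒ (SS)   [S → S S]
(SS) ⇒ ({S}S)   [S → { S }]
({S}S) ⇒ ({SS}S)   [S → S S]
({SS}S) ⇒ ({SSS}S)   [S → S S]
({SSS}S) ⇒ ({{}SS}S)   [S → { }]
({{}SS}S) ⇒ ({{}{}S}S)   [S → { }]
({{}{}S}S) ⇒ ({{}{}{}}S)   [S → { }]
({{}{}{}}S) ⇒ ({{}{}{}}{})   [S → { }]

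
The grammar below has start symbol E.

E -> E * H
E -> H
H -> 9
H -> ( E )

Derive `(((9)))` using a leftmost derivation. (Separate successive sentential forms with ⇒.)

E ⇒ H   [E -> H]
H ⇒ (E)   [H -> ( E )]
(E) ⇒ (H)   [E -> H]
(H) ⇒ ((E))   [H -> ( E )]
((E)) ⇒ ((H))   [E -> H]
((H)) ⇒ (((E)))   [H -> ( E )]
(((E))) ⇒ (((H)))   [E -> H]
(((H))) ⇒ (((9)))   [H -> 9]

E ⇒ H ⇒ (E) ⇒ (H) ⇒ ((E)) ⇒ ((H)) ⇒ (((E))) ⇒ (((H))) ⇒ (((9)))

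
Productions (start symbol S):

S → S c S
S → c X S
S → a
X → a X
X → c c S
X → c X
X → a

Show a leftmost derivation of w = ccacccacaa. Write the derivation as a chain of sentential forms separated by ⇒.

S ⇒ cXS   [S → c X S]
cXS ⇒ ccXS   [X → c X]
ccXS ⇒ ccaXS   [X → a X]
ccaXS ⇒ ccacXS   [X → c X]
ccacXS ⇒ ccacccSS   [X → c c S]
ccacccSS ⇒ ccacccScSS   [S → S c S]
ccacccScSS ⇒ ccacccacSS   [S → a]
ccacccacSS ⇒ ccacccacaS   [S → a]
ccacccacaS ⇒ ccacccacaa   [S → a]

S⇒cXS⇒ccXS⇒ccaXS⇒ccacXS⇒ccacccSS⇒ccacccScSS⇒ccacccacSS⇒ccacccacaS⇒ccacccacaa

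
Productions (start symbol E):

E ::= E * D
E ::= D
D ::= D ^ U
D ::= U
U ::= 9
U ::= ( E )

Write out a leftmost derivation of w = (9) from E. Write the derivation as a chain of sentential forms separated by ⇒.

E ⇒ D ⇒ U ⇒ (E) ⇒ (D) ⇒ (U) ⇒ (9)

E ⇒ D   [E ::= D]
D ⇒ U   [D ::= U]
U ⇒ (E)   [U ::= ( E )]
(E) ⇒ (D)   [E ::= D]
(D) ⇒ (U)   [D ::= U]
(U) ⇒ (9)   [U ::= 9]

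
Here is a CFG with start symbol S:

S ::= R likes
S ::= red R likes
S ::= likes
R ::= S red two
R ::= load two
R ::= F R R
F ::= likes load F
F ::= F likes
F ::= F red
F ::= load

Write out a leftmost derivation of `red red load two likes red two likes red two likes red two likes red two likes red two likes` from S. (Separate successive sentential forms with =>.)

S => R likes => S red two likes => R likes red two likes => S red two likes red two likes => red R likes red two likes red two likes => red S red two likes red two likes red two likes => red red R likes red two likes red two likes red two likes => red red S red two likes red two likes red two likes red two likes => red red R likes red two likes red two likes red two likes red two likes => red red S red two likes red two likes red two likes red two likes red two likes => red red R likes red two likes red two likes red two likes red two likes red two likes => red red load two likes red two likes red two likes red two likes red two likes red two likes

S => R likes   [S ::= R likes]
R likes => S red two likes   [R ::= S red two]
S red two likes => R likes red two likes   [S ::= R likes]
R likes red two likes => S red two likes red two likes   [R ::= S red two]
S red two likes red two likes => red R likes red two likes red two likes   [S ::= red R likes]
red R likes red two likes red two likes => red S red two likes red two likes red two likes   [R ::= S red two]
red S red two likes red two likes red two likes => red red R likes red two likes red two likes red two likes   [S ::= red R likes]
red red R likes red two likes red two likes red two likes => red red S red two likes red two likes red two likes red two likes   [R ::= S red two]
red red S red two likes red two likes red two likes red two likes => red red R likes red two likes red two likes red two likes red two likes   [S ::= R likes]
red red R likes red two likes red two likes red two likes red two likes => red red S red two likes red two likes red two likes red two likes red two likes   [R ::= S red two]
red red S red two likes red two likes red two likes red two likes red two likes => red red R likes red two likes red two likes red two likes red two likes red two likes   [S ::= R likes]
red red R likes red two likes red two likes red two likes red two likes red two likes => red red load two likes red two likes red two likes red two likes red two likes red two likes   [R ::= load two]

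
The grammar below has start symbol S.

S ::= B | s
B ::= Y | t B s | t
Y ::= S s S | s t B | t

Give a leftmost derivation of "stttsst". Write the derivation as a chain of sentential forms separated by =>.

S => B   [S ::= B]
B => Y   [B ::= Y]
Y => stB   [Y ::= s t B]
stB => stY   [B ::= Y]
stY => stSsS   [Y ::= S s S]
stSsS => stBsS   [S ::= B]
stBsS => sttBssS   [B ::= t B s]
sttBssS => stttssS   [B ::= t]
stttssS => stttssB   [S ::= B]
stttssB => stttsst   [B ::= t]

S=>B=>Y=>stB=>stY=>stSsS=>stBsS=>sttBssS=>stttssS=>stttssB=>stttsst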